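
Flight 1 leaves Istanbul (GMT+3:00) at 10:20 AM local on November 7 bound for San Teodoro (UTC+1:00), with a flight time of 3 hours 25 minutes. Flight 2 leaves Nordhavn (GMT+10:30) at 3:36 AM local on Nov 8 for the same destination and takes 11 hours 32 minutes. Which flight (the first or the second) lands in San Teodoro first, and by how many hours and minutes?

Flight 1 in UTC: 10:20 AM − 3:00 = 7:20 AM on Nov 7.
+3 hours and 25 minutes → arrive 10:45 AM UTC on Nov 7.
Flight 2 in UTC: 3:36 AM − 10:30 = 5:06 PM on Nov 7.
+11 hours and 32 minutes → arrive 4:38 AM UTC on Nov 8.
Flight 1 lands earlier by 17 hours 53 minutes.

the first, by 17 hours 53 minutes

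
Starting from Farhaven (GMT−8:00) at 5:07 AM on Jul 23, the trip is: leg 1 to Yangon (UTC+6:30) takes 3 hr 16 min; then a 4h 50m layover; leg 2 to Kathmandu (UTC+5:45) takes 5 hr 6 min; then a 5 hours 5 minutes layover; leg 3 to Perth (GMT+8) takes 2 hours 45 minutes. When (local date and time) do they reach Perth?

Convert departure to UTC: 5:07 AM + 8:00 = 1:07 PM UTC on Jul 23.
Add 3 hours 16 minutes leg 1 → 4:23 PM UTC.
Add 4 hours 50 minutes layover in Yangon → 9:13 PM UTC.
Add 5 hours and 6 minutes leg 2 → 2:19 AM UTC (Jul 24).
Add 5 hours and 5 minutes layover in Kathmandu → 7:24 AM UTC.
Add 2 hours 45 minutes leg 3 → 10:09 AM UTC.
Perth is UTC+8:00, so local arrival = 10:09 AM + 8:00 = 6:09 PM on Jul 24.

6:09 PM on Jul 24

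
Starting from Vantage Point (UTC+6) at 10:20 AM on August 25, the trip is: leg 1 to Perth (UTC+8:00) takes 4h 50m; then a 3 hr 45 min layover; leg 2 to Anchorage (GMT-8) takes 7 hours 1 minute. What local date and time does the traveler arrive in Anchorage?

11:56 AM on August 25

Convert departure to UTC: 10:20 AM − 6:00 = 4:20 AM UTC on Aug 25.
Add 4 hours 50 minutes leg 1 → 9:10 AM UTC.
Add 3 hours 45 minutes layover in Perth → 12:55 PM UTC.
Add 7 hours 1 minute leg 2 → 7:56 PM UTC.
Anchorage is UTC−8:00, so local arrival = 7:56 PM − 8:00 = 11:56 AM on Aug 25.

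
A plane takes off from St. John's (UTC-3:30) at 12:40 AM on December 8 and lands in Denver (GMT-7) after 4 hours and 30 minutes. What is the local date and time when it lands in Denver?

Convert departure to UTC: 12:40 AM + 3:30 = 4:10 AM UTC on Dec 8.
Add 4 hours and 30 minutes travel time → 8:40 AM UTC.
Denver is UTC−7:00, so local arrival = 8:40 AM − 7:00 = 1:40 AM on Dec 8.

1:40 AM on December 8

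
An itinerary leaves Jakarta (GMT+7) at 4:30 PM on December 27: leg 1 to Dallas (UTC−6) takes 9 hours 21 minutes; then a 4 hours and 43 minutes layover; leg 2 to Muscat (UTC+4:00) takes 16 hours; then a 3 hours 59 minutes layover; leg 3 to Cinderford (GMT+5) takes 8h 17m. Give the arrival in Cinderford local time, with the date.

8:50 AM on December 29

Convert departure to UTC: 4:30 PM − 7:00 = 9:30 AM UTC on Dec 27.
Add 9 hours 21 minutes leg 1 → 6:51 PM UTC.
Add 4 hours and 43 minutes layover in Dallas → 11:34 PM UTC.
Add 16 hours leg 2 → 3:34 PM UTC (Dec 28).
Add 3 hours 59 minutes layover in Muscat → 7:33 PM UTC.
Add 8 hours and 17 minutes leg 3 → 3:50 AM UTC (Dec 29).
Cinderford is UTC+5:00, so local arrival = 3:50 AM + 5:00 = 8:50 AM on Dec 29.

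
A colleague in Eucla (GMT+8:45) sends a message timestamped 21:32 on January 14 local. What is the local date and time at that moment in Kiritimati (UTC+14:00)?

In UTC: 21:32 − 8:45 = 12:47 on Jan 14.
Kiritimati is UTC+14:00: 12:47 + 14:00 = 02:47 on Jan 15.

02:47 on Jan 15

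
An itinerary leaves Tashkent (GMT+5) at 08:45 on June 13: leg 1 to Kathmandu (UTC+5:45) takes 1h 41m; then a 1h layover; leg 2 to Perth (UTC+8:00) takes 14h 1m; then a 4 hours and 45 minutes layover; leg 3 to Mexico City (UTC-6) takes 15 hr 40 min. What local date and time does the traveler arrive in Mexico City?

10:52 on Jun 14

Convert departure to UTC: 08:45 − 5:00 = 03:45 UTC on Jun 13.
Add 1 hour 41 minutes leg 1 → 05:26 UTC.
Add 1 hour layover in Kathmandu → 06:26 UTC.
Add 14 hours 1 minute leg 2 → 20:27 UTC.
Add 4 hours 45 minutes layover in Perth → 01:12 UTC (Jun 14).
Add 15 hours 40 minutes leg 3 → 16:52 UTC.
Mexico City is UTC−6:00, so local arrival = 16:52 − 6:00 = 10:52 on Jun 14.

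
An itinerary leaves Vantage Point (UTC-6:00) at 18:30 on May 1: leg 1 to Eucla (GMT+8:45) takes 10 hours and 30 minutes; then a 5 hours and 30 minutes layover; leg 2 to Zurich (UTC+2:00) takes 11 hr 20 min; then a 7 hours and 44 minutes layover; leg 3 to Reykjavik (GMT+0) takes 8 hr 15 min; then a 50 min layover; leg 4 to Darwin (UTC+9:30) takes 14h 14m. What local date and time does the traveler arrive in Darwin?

20:23 on May 4

Convert departure to UTC: 18:30 + 6:00 = 00:30 UTC on May 2.
Add 10 hours 30 minutes leg 1 → 11:00 UTC.
Add 5 hours and 30 minutes layover in Eucla → 16:30 UTC.
Add 11 hours 20 minutes leg 2 → 03:50 UTC (May 3).
Add 7 hours and 44 minutes layover in Zurich → 11:34 UTC.
Add 8 hours 15 minutes leg 3 → 19:49 UTC.
Add 50 minutes layover in Reykjavik → 20:39 UTC.
Add 14 hours and 14 minutes leg 4 → 10:53 UTC (May 4).
Darwin is UTC+9:30, so local arrival = 10:53 + 9:30 = 20:23 on May 4.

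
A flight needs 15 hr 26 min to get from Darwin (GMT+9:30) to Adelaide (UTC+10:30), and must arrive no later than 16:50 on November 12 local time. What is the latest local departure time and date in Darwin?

00:24 on Nov 12

Target arrival in UTC: 16:50 − 10:30 = 06:20 on Nov 12.
Subtract 15 hours and 26 minutes → departure 14:54 UTC on Nov 11.
Darwin is UTC+9:30: 14:54 + 9:30 = 00:24 on Nov 12.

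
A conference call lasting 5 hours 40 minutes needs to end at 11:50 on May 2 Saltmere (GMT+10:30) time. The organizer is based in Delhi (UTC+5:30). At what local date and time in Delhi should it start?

01:10 on May 2

Target end time in UTC: 11:50 − 10:30 = 01:20 on May 2.
Subtract 5 hours 40 minutes → start 19:40 UTC on May 1.
Delhi is UTC+5:30: 19:40 + 5:30 = 01:10 on May 2.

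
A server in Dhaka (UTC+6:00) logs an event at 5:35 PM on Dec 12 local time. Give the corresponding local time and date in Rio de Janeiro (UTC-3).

In UTC: 5:35 PM − 6:00 = 11:35 AM on Dec 12.
Rio de Janeiro is UTC−3:00: 11:35 AM − 3:00 = 8:35 AM on Dec 12.

8:35 AM on December 12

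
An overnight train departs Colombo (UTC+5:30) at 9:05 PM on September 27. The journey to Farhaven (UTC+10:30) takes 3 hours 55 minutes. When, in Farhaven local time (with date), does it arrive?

6:00 AM on September 28

Farhaven is 5:00 ahead of Colombo.
After 3 hours 55 minutes it is 1:00 AM (Sep 28) in Colombo.
Shift by the zone difference: 1:00 AM + 5:00 = 6:00 AM on Sep 28 in Farhaven.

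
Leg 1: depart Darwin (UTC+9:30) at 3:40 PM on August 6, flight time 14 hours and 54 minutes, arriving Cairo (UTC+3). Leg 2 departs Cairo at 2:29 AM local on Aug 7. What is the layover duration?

Convert departure to UTC: 3:40 PM − 9:30 = 6:10 AM UTC on Aug 6.
Add 14 hours 54 minutes flight time → 9:04 PM UTC.
Cairo is UTC+3:00, so local arrival = 9:04 PM + 3:00 = 12:04 AM on Aug 7.
Layover = 2:29 AM − 12:04 AM = 2 hours 25 minutes.

2 hours 25 minutes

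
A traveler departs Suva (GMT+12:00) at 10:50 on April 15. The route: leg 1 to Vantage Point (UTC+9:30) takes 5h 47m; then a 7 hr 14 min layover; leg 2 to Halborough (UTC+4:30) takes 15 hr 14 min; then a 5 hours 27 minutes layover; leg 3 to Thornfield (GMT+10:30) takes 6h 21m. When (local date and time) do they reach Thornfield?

01:23 on April 17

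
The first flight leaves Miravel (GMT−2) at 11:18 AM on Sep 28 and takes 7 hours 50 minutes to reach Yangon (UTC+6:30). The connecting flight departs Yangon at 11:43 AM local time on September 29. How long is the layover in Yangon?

Convert departure to UTC: 11:18 AM + 2:00 = 1:18 PM UTC on Sep 28.
Add 7 hours 50 minutes flight time → 9:08 PM UTC.
Yangon is UTC+6:30, so local arrival = 9:08 PM + 6:30 = 3:38 AM on Sep 29.
Layover = 11:43 AM − 3:38 AM = 8 hours 5 minutes.

8 hours 5 minutes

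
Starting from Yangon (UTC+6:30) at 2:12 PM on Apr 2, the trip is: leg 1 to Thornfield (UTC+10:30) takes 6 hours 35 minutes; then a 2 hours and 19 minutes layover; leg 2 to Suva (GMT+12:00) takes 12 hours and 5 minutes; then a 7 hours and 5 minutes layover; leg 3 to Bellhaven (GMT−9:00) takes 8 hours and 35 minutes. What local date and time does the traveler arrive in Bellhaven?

Convert departure to UTC: 2:12 PM − 6:30 = 7:42 AM UTC on Apr 2.
Add 6 hours and 35 minutes leg 1 → 2:17 PM UTC.
Add 2 hours and 19 minutes layover in Thornfield → 4:36 PM UTC.
Add 12 hours 5 minutes leg 2 → 4:41 AM UTC (Apr 3).
Add 7 hours and 5 minutes layover in Suva → 11:46 AM UTC.
Add 8 hours 35 minutes leg 3 → 8:21 PM UTC.
Bellhaven is UTC−9:00, so local arrival = 8:21 PM − 9:00 = 11:21 AM on Apr 3.

11:21 AM on April 3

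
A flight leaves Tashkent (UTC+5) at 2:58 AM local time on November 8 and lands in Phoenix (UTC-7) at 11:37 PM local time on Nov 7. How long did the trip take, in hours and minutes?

Phoenix is 12:00 behind Tashkent.
Clock-face elapsed time (ignoring zones) is −3 hours 21 minutes.
Actual elapsed = −3 hours 21 minutes + 12:00 = 8 hours 39 minutes.

8 hours 39 minutes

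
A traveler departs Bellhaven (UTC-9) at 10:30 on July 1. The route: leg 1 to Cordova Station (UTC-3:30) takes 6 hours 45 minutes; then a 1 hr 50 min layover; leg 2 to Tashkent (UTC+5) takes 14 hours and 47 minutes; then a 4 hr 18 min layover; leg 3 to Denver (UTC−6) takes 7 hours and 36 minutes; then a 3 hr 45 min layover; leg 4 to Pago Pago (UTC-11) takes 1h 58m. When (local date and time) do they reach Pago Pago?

Convert departure to UTC: 10:30 + 9:00 = 19:30 UTC on Jul 1.
Add 6 hours and 45 minutes leg 1 → 02:15 UTC (Jul 2).
Add 1 hour 50 minutes layover in Cordova Station → 04:05 UTC.
Add 14 hours and 47 minutes leg 2 → 18:52 UTC.
Add 4 hours and 18 minutes layover in Tashkent → 23:10 UTC.
Add 7 hours 36 minutes leg 3 → 06:46 UTC (Jul 3).
Add 3 hours 45 minutes layover in Denver → 10:31 UTC.
Add 1 hour and 58 minutes leg 4 → 12:29 UTC.
Pago Pago is UTC−11:00, so local arrival = 12:29 − 11:00 = 01:29 on Jul 3.

01:29 on Jul 3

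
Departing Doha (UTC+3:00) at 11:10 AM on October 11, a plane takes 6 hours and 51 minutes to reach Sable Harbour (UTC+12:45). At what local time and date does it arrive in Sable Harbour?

Sable Harbour is 9:45 ahead of Doha.
After 6 hours 51 minutes it is 6:01 PM in Doha.
Shift by the zone difference: 6:01 PM + 9:45 = 3:46 AM on Oct 12 in Sable Harbour.

3:46 AM on October 12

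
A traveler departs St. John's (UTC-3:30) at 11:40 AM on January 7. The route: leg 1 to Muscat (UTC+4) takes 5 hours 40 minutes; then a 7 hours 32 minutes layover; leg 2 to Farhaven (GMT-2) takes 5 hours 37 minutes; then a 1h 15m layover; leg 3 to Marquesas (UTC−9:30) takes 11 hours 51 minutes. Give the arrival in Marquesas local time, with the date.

1:35 PM on January 8

Convert departure to UTC: 11:40 AM + 3:30 = 3:10 PM UTC on Jan 7.
Add 5 hours and 40 minutes leg 1 → 8:50 PM UTC.
Add 7 hours and 32 minutes layover in Muscat → 4:22 AM UTC (Jan 8).
Add 5 hours and 37 minutes leg 2 → 9:59 AM UTC.
Add 1 hour 15 minutes layover in Farhaven → 11:14 AM UTC.
Add 11 hours 51 minutes leg 3 → 11:05 PM UTC.
Marquesas is UTC−9:30, so local arrival = 11:05 PM − 9:30 = 1:35 PM on Jan 8.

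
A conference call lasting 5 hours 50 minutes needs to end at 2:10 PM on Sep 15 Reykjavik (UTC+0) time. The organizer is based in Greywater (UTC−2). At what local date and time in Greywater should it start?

Target end time is already UTC: 2:10 PM on Sep 15.
Subtract 5 hours 50 minutes → start 8:20 AM UTC on Sep 15.
Greywater is UTC−2:00: 8:20 AM − 2:00 = 6:20 AM on Sep 15.

6:20 AM on September 15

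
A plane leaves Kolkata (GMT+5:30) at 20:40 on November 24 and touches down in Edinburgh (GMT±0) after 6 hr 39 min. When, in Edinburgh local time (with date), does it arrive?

21:49 on November 24

Convert departure to UTC: 20:40 − 5:30 = 15:10 UTC on Nov 24.
Add 6 hours and 39 minutes travel time → 21:49 UTC.
Edinburgh is UTC+0, so local arrival is the same: 21:49 on Nov 24.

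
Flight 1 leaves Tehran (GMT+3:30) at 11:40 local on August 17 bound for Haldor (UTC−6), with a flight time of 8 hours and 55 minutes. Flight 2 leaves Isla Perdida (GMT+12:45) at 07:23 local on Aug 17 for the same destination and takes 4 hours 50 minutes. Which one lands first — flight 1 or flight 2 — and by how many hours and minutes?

Flight 1 in UTC: 11:40 − 3:30 = 08:10 on Aug 17.
+8 hours and 55 minutes → arrive 17:05 UTC on Aug 17.
Flight 2 in UTC: 07:23 − 12:45 = 18:38 on Aug 16.
+4 hours 50 minutes → arrive 23:28 UTC on Aug 16.
Flight 2 lands earlier by 17 hours 37 minutes.

the second, by 17 hours 37 minutes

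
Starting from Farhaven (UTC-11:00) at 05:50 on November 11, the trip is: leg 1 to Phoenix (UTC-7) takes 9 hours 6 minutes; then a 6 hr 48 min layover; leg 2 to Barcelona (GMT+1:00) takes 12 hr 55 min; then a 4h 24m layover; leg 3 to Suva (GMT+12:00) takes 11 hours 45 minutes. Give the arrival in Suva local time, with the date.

Convert departure to UTC: 05:50 + 11:00 = 16:50 UTC on Nov 11.
Add 9 hours 6 minutes leg 1 → 01:56 UTC (Nov 12).
Add 6 hours and 48 minutes layover in Phoenix → 08:44 UTC.
Add 12 hours and 55 minutes leg 2 → 21:39 UTC.
Add 4 hours and 24 minutes layover in Barcelona → 02:03 UTC (Nov 13).
Add 11 hours 45 minutes leg 3 → 13:48 UTC.
Suva is UTC+12:00, so local arrival = 13:48 + 12:00 = 01:48 on Nov 14.

01:48 on November 14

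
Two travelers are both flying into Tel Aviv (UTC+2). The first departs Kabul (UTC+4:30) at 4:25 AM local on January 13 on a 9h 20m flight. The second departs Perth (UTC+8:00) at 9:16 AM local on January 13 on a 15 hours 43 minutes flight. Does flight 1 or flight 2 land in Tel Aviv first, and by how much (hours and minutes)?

Flight 1 in UTC: 4:25 AM − 4:30 = 11:55 PM on Jan 12.
+9 hours 20 minutes → arrive 9:15 AM UTC on Jan 13.
Flight 2 in UTC: 9:16 AM − 8:00 = 1:16 AM on Jan 13.
+15 hours and 43 minutes → arrive 4:59 PM UTC on Jan 13.
Flight 1 lands earlier by 7 hours 44 minutes.

the first, by 7 hours 44 minutes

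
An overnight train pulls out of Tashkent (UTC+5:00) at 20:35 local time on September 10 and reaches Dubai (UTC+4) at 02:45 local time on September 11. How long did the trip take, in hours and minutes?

Departure in UTC: 20:35 − 5:00 = 15:35 on Sep 10.
Arrival in UTC: 02:45 − 4:00 = 22:45 on Sep 10.
Elapsed = 22:45 − 15:35 = 7 hours 10 minutes.

7 hours 10 minutes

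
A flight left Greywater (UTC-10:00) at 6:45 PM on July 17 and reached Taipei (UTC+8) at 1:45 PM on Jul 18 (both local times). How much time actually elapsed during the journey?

1 hour

Taipei is 18:00 ahead of Greywater.
Clock-face elapsed time (ignoring zones) is 19 hours.
Actual elapsed = 19 hours − 18:00 = 1 hour.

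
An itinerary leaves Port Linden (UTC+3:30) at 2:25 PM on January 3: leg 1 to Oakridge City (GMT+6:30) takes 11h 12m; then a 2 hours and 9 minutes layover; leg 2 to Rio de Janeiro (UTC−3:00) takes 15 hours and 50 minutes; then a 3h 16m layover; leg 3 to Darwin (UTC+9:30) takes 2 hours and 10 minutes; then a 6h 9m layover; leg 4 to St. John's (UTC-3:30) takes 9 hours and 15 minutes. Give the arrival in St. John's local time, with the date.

9:26 AM on January 5

Convert departure to UTC: 2:25 PM − 3:30 = 10:55 AM UTC on Jan 3.
Add 11 hours and 12 minutes leg 1 → 10:07 PM UTC.
Add 2 hours 9 minutes layover in Oakridge City → 12:16 AM UTC (Jan 4).
Add 15 hours and 50 minutes leg 2 → 4:06 PM UTC.
Add 3 hours 16 minutes layover in Rio de Janeiro → 7:22 PM UTC.
Add 2 hours 10 minutes leg 3 → 9:32 PM UTC.
Add 6 hours 9 minutes layover in Darwin → 3:41 AM UTC (Jan 5).
Add 9 hours 15 minutes leg 4 → 12:56 PM UTC.
St. John's is UTC−3:30, so local arrival = 12:56 PM − 3:30 = 9:26 AM on Jan 5.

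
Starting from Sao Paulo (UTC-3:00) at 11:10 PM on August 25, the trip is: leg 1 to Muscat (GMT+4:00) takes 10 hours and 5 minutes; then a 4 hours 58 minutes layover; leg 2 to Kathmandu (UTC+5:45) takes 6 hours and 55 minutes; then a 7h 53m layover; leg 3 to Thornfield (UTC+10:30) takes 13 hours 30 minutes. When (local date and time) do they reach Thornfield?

Convert departure to UTC: 11:10 PM + 3:00 = 2:10 AM UTC on Aug 26.
Add 10 hours 5 minutes leg 1 → 12:15 PM UTC.
Add 4 hours and 58 minutes layover in Muscat → 5:13 PM UTC.
Add 6 hours and 55 minutes leg 2 → 12:08 AM UTC (Aug 27).
Add 7 hours and 53 minutes layover in Kathmandu → 8:01 AM UTC.
Add 13 hours 30 minutes leg 3 → 9:31 PM UTC.
Thornfield is UTC+10:30, so local arrival = 9:31 PM + 10:30 = 8:01 AM on Aug 28.

8:01 AM on August 28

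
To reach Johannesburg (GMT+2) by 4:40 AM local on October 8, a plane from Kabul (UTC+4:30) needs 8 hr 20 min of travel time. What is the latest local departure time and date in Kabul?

Target arrival in UTC: 4:40 AM − 2:00 = 2:40 AM on Oct 8.
Subtract 8 hours and 20 minutes → departure 6:20 PM UTC on Oct 7.
Kabul is UTC+4:30: 6:20 PM + 4:30 = 10:50 PM on Oct 7.

10:50 PM on October 7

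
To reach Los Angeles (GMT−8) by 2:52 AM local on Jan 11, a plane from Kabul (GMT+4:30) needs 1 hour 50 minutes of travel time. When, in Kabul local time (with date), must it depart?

1:32 PM on Jan 11

Target arrival in UTC: 2:52 AM + 8:00 = 10:52 AM on Jan 11.
Subtract 1 hour 50 minutes → departure 9:02 AM UTC on Jan 11.
Kabul is UTC+4:30: 9:02 AM + 4:30 = 1:32 PM on Jan 11.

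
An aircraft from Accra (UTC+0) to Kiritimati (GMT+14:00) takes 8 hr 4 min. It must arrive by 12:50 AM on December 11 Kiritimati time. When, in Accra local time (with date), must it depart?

2:46 AM on Dec 10

Target arrival in UTC: 12:50 AM − 14:00 = 10:50 AM on Dec 10.
Subtract 8 hours and 4 minutes → departure 2:46 AM UTC on Dec 10.
Accra is UTC+0, so departure is 2:46 AM on Dec 10.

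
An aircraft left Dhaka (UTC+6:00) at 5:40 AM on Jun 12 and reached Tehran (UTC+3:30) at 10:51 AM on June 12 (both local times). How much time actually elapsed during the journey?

7 hours 41 minutes

Departure in UTC: 5:40 AM − 6:00 = 11:40 PM on Jun 11.
Arrival in UTC: 10:51 AM − 3:30 = 7:21 AM on Jun 12.
Elapsed = 7:21 AM − 11:40 PM (+1 day) = 7 hours 41 minutes.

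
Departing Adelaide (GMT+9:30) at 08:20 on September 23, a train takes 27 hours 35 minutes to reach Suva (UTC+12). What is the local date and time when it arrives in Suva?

14:25 on September 24

Suva is 2:30 ahead of Adelaide.
After 27 hours 35 minutes it is 11:55 (Sep 24) in Adelaide.
Shift by the zone difference: 11:55 + 2:30 = 14:25 on Sep 24 in Suva.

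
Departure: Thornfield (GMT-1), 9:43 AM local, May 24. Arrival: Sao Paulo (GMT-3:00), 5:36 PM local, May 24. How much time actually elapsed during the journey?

Departure in UTC: 9:43 AM + 1:00 = 10:43 AM on May 24.
Arrival in UTC: 5:36 PM + 3:00 = 8:36 PM on May 24.
Elapsed = 8:36 PM − 10:43 AM = 9 hours 53 minutes.

9 hours 53 minutes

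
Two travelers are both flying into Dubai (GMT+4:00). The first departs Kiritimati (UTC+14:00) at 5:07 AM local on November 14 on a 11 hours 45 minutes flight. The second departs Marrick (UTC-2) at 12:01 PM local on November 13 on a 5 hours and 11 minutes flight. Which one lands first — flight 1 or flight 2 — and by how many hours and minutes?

the second, by 7 hours 40 minutes

Flight 1 in UTC: 5:07 AM − 14:00 = 3:07 PM on Nov 13.
+11 hours 45 minutes → arrive 2:52 AM UTC on Nov 14.
Flight 2 in UTC: 12:01 PM + 2:00 = 2:01 PM on Nov 13.
+5 hours 11 minutes → arrive 7:12 PM UTC on Nov 13.
Flight 2 lands earlier by 7 hours 40 minutes.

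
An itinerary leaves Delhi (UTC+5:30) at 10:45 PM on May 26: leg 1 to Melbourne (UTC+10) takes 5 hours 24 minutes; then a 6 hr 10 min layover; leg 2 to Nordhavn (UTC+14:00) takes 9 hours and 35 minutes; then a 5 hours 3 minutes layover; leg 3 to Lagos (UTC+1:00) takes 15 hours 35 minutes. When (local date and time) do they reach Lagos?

12:02 PM on May 28

Convert departure to UTC: 10:45 PM − 5:30 = 5:15 PM UTC on May 26.
Add 5 hours and 24 minutes leg 1 → 10:39 PM UTC.
Add 6 hours and 10 minutes layover in Melbourne → 4:49 AM UTC (May 27).
Add 9 hours and 35 minutes leg 2 → 2:24 PM UTC.
Add 5 hours and 3 minutes layover in Nordhavn → 7:27 PM UTC.
Add 15 hours and 35 minutes leg 3 → 11:02 AM UTC (May 28).
Lagos is UTC+1:00, so local arrival = 11:02 AM + 1:00 = 12:02 PM on May 28.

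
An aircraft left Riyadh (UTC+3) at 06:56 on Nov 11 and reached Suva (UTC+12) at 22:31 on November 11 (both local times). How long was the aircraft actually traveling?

Departure in UTC: 06:56 − 3:00 = 03:56 on Nov 11.
Arrival in UTC: 22:31 − 12:00 = 10:31 on Nov 11.
Elapsed = 10:31 − 03:56 = 6 hours 35 minutes.

6 hours 35 minutes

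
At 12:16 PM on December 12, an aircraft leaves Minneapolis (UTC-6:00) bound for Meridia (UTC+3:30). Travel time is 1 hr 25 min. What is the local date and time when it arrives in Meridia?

Convert departure to UTC: 12:16 PM + 6:00 = 6:16 PM UTC on Dec 12.
Add 1 hour and 25 minutes travel time → 7:41 PM UTC.
Meridia is UTC+3:30, so local arrival = 7:41 PM + 3:30 = 11:11 PM on Dec 12.

11:11 PM on Dec 12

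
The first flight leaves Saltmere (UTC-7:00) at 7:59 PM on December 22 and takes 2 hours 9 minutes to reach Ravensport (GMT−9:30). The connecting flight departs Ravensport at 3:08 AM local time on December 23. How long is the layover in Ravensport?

7 hours 30 minutes

Convert departure to UTC: 7:59 PM + 7:00 = 2:59 AM UTC on Dec 23.
Add 2 hours and 9 minutes flight time → 5:08 AM UTC.
Ravensport is UTC−9:30, so local arrival = 5:08 AM − 9:30 = 7:38 PM on Dec 22.
Layover = 3:08 AM − 7:38 PM (+1 day) = 7 hours 30 minutes.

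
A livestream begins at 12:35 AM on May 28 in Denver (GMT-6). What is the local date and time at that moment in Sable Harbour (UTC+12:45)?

7:20 PM on May 28

In UTC: 12:35 AM + 6:00 = 6:35 AM on May 28.
Sable Harbour is UTC+12:45: 6:35 AM + 12:45 = 7:20 PM on May 28.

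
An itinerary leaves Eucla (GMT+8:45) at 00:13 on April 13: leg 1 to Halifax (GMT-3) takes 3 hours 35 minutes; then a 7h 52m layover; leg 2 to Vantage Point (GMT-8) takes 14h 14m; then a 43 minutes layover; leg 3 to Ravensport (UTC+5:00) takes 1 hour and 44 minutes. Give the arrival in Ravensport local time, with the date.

00:36 on April 14

Convert departure to UTC: 00:13 − 8:45 = 15:28 UTC on Apr 12.
Add 3 hours and 35 minutes leg 1 → 19:03 UTC.
Add 7 hours 52 minutes layover in Halifax → 02:55 UTC (Apr 13).
Add 14 hours and 14 minutes leg 2 → 17:09 UTC.
Add 43 minutes layover in Vantage Point → 17:52 UTC.
Add 1 hour and 44 minutes leg 3 → 19:36 UTC.
Ravensport is UTC+5:00, so local arrival = 19:36 + 5:00 = 00:36 on Apr 14.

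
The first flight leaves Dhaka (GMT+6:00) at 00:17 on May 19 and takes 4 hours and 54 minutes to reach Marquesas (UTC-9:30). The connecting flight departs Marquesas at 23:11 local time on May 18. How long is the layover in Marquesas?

Convert departure to UTC: 00:17 − 6:00 = 18:17 UTC on May 18.
Add 4 hours and 54 minutes flight time → 23:11 UTC.
Marquesas is UTC−9:30, so local arrival = 23:11 − 9:30 = 13:41 on May 18.
Layover = 23:11 − 13:41 = 9 hours 30 minutes.

9 hours 30 minutes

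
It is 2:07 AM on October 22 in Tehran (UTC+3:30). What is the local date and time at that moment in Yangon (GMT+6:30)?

In UTC: 2:07 AM − 3:30 = 10:37 PM on Oct 21.
Yangon is UTC+6:30: 10:37 PM + 6:30 = 5:07 AM on Oct 22.

5:07 AM on Oct 22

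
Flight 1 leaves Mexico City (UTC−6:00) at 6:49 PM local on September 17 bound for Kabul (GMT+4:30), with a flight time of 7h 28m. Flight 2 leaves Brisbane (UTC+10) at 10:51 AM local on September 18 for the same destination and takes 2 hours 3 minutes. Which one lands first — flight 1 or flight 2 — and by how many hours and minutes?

Flight 1 in UTC: 6:49 PM + 6:00 = 12:49 AM on Sep 18.
+7 hours 28 minutes → arrive 8:17 AM UTC on Sep 18.
Flight 2 in UTC: 10:51 AM − 10:00 = 12:51 AM on Sep 18.
+2 hours and 3 minutes → arrive 2:54 AM UTC on Sep 18.
Flight 2 lands earlier by 5 hours 23 minutes.

the second, by 5 hours 23 minutes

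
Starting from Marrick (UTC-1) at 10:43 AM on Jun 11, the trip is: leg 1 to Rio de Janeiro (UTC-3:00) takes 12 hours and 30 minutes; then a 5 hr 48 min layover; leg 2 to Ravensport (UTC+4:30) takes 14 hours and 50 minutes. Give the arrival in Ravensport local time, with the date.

Convert departure to UTC: 10:43 AM + 1:00 = 11:43 AM UTC on Jun 11.
Add 12 hours 30 minutes leg 1 → 12:13 AM UTC (Jun 12).
Add 5 hours 48 minutes layover in Rio de Janeiro → 6:01 AM UTC.
Add 14 hours and 50 minutes leg 2 → 8:51 PM UTC.
Ravensport is UTC+4:30, so local arrival = 8:51 PM + 4:30 = 1:21 AM on Jun 13.

1:21 AM on June 13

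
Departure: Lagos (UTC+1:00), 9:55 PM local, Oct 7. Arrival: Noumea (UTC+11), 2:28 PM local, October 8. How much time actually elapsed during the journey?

6 hours 33 minutes

Departure in UTC: 9:55 PM − 1:00 = 8:55 PM on Oct 7.
Arrival in UTC: 2:28 PM − 11:00 = 3:28 AM on Oct 8.
Elapsed = 3:28 AM − 8:55 PM (+1 day) = 6 hours 33 minutes.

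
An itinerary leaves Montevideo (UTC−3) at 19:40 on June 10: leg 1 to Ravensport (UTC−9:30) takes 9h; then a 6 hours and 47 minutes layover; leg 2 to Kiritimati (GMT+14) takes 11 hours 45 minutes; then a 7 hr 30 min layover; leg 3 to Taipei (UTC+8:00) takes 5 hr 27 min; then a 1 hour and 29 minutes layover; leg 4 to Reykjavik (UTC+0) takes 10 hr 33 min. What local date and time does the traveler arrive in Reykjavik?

Convert departure to UTC: 19:40 + 3:00 = 22:40 UTC on Jun 10.
Add 9 hours leg 1 → 07:40 UTC (Jun 11).
Add 6 hours 47 minutes layover in Ravensport → 14:27 UTC.
Add 11 hours 45 minutes leg 2 → 02:12 UTC (Jun 12).
Add 7 hours and 30 minutes layover in Kiritimati → 09:42 UTC.
Add 5 hours and 27 minutes leg 3 → 15:09 UTC.
Add 1 hour and 29 minutes layover in Taipei → 16:38 UTC.
Add 10 hours and 33 minutes leg 4 → 03:11 UTC (Jun 13).
Reykjavik is UTC+0, so local arrival is the same: 03:11 on Jun 13.

03:11 on Jun 13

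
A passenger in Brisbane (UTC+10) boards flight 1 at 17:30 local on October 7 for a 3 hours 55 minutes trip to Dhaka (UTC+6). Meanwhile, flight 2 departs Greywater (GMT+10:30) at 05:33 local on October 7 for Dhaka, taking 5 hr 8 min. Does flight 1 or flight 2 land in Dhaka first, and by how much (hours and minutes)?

Flight 1 in UTC: 17:30 − 10:00 = 07:30 on Oct 7.
+3 hours 55 minutes → arrive 11:25 UTC on Oct 7.
Flight 2 in UTC: 05:33 − 10:30 = 19:03 on Oct 6.
+5 hours and 8 minutes → arrive 00:11 UTC on Oct 7.
Flight 2 lands earlier by 11 hours 14 minutes.

the second, by 11 hours 14 minutes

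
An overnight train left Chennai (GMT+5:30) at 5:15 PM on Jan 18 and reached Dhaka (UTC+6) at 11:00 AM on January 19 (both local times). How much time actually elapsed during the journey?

Dhaka is 0:30 ahead of Chennai.
Clock-face elapsed time (ignoring zones) is 17 hours 45 minutes.
Actual elapsed = 17 hours 45 minutes − 0:30 = 17 hours 15 minutes.

17 hours 15 minutes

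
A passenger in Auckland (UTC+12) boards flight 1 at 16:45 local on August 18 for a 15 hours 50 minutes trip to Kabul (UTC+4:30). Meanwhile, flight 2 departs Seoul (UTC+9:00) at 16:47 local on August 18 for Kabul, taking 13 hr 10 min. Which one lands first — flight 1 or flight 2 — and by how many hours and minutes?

the first, by 22 minutes

Flight 1 in UTC: 16:45 − 12:00 = 04:45 on Aug 18.
+15 hours and 50 minutes → arrive 20:35 UTC on Aug 18.
Flight 2 in UTC: 16:47 − 9:00 = 07:47 on Aug 18.
+13 hours and 10 minutes → arrive 20:57 UTC on Aug 18.
Flight 1 lands earlier by 22 minutes.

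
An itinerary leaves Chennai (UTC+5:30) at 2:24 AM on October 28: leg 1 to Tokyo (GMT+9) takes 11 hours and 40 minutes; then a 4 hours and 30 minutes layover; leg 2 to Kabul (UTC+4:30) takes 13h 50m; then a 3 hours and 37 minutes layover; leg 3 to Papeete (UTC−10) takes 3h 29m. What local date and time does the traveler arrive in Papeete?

12:00 AM on October 29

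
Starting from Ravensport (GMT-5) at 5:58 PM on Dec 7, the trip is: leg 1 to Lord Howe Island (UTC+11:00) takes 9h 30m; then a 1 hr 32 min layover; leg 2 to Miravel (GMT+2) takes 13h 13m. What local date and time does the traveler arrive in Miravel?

Convert departure to UTC: 5:58 PM + 5:00 = 10:58 PM UTC on Dec 7.
Add 9 hours and 30 minutes leg 1 → 8:28 AM UTC (Dec 8).
Add 1 hour 32 minutes layover in Lord Howe Island → 10:00 AM UTC.
Add 13 hours 13 minutes leg 2 → 11:13 PM UTC.
Miravel is UTC+2:00, so local arrival = 11:13 PM + 2:00 = 1:13 AM on Dec 9.

1:13 AM on Dec 9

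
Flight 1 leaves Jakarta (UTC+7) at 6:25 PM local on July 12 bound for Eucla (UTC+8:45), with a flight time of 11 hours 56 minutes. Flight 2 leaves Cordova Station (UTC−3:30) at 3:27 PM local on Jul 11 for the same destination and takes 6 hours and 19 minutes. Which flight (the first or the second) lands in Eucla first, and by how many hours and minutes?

Flight 1 in UTC: 6:25 PM − 7:00 = 11:25 AM on Jul 12.
+11 hours 56 minutes → arrive 11:21 PM UTC on Jul 12.
Flight 2 in UTC: 3:27 PM + 3:30 = 6:57 PM on Jul 11.
+6 hours 19 minutes → arrive 1:16 AM UTC on Jul 12.
Flight 2 lands earlier by 22 hours 5 minutes.

the second, by 22 hours 5 minutes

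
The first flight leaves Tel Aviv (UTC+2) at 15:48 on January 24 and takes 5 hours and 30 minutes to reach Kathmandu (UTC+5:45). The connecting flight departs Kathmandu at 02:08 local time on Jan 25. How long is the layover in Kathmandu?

1 hour 5 minutes

Convert departure to UTC: 15:48 − 2:00 = 13:48 UTC on Jan 24.
Add 5 hours and 30 minutes flight time → 19:18 UTC.
Kathmandu is UTC+5:45, so local arrival = 19:18 + 5:45 = 01:03 on Jan 25.
Layover = 02:08 − 01:03 = 1 hour 5 minutes.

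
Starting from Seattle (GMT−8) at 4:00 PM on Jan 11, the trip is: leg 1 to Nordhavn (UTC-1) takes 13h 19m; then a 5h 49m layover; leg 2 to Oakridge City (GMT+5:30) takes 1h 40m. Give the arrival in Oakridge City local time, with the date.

2:18 AM on January 13

Convert departure to UTC: 4:00 PM + 8:00 = 12:00 AM UTC on Jan 12.
Add 13 hours and 19 minutes leg 1 → 1:19 PM UTC.
Add 5 hours and 49 minutes layover in Nordhavn → 7:08 PM UTC.
Add 1 hour and 40 minutes leg 2 → 8:48 PM UTC.
Oakridge City is UTC+5:30, so local arrival = 8:48 PM + 5:30 = 2:18 AM on Jan 13.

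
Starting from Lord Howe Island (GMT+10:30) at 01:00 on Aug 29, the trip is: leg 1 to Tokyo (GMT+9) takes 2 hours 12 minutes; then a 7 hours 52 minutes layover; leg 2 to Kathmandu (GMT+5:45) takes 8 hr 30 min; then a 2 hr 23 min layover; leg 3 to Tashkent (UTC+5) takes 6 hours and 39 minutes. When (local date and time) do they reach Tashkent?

23:06 on August 29

Convert departure to UTC: 01:00 − 10:30 = 14:30 UTC on Aug 28.
Add 2 hours 12 minutes leg 1 → 16:42 UTC.
Add 7 hours 52 minutes layover in Tokyo → 00:34 UTC (Aug 29).
Add 8 hours and 30 minutes leg 2 → 09:04 UTC.
Add 2 hours 23 minutes layover in Kathmandu → 11:27 UTC.
Add 6 hours 39 minutes leg 3 → 18:06 UTC.
Tashkent is UTC+5:00, so local arrival = 18:06 + 5:00 = 23:06 on Aug 29.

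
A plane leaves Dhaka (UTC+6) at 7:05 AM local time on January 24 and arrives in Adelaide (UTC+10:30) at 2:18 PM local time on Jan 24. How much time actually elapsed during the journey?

2 hours 43 minutes

Departure in UTC: 7:05 AM − 6:00 = 1:05 AM on Jan 24.
Arrival in UTC: 2:18 PM − 10:30 = 3:48 AM on Jan 24.
Elapsed = 3:48 AM − 1:05 AM = 2 hours 43 minutes.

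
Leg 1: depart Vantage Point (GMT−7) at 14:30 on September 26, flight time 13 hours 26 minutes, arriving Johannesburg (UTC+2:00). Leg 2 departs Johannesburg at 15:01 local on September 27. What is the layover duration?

Convert departure to UTC: 14:30 + 7:00 = 21:30 UTC on Sep 26.
Add 13 hours and 26 minutes flight time → 10:56 UTC (Sep 27).
Johannesburg is UTC+2:00, so local arrival = 10:56 + 2:00 = 12:56 on Sep 27.
Layover = 15:01 − 12:56 = 2 hours 5 minutes.

2 hours 5 minutes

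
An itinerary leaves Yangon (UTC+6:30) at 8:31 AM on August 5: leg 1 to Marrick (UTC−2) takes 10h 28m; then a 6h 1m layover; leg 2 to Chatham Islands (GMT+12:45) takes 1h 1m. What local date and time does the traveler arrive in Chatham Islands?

8:16 AM on August 6

Convert departure to UTC: 8:31 AM − 6:30 = 2:01 AM UTC on Aug 5.
Add 10 hours 28 minutes leg 1 → 12:29 PM UTC.
Add 6 hours and 1 minute layover in Marrick → 6:30 PM UTC.
Add 1 hour 1 minute leg 2 → 7:31 PM UTC.
Chatham Islands is UTC+12:45, so local arrival = 7:31 PM + 12:45 = 8:16 AM on Aug 6.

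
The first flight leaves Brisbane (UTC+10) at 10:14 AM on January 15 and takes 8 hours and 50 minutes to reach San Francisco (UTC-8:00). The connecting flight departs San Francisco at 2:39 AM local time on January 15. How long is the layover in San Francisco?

Convert departure to UTC: 10:14 AM − 10:00 = 12:14 AM UTC on Jan 15.
Add 8 hours and 50 minutes flight time → 9:04 AM UTC.
San Francisco is UTC−8:00, so local arrival = 9:04 AM − 8:00 = 1:04 AM on Jan 15.
Layover = 2:39 AM − 1:04 AM = 1 hour 35 minutes.

1 hour 35 minutes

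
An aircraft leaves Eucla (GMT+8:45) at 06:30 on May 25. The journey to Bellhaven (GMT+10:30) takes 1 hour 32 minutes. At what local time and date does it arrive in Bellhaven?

09:47 on May 25

Bellhaven is 1:45 ahead of Eucla.
After 1 hour 32 minutes it is 08:02 in Eucla.
Shift by the zone difference: 08:02 + 1:45 = 09:47 on May 25 in Bellhaven.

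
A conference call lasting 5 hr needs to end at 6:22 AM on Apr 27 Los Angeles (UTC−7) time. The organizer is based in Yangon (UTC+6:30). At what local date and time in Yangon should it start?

2:52 PM on April 27

Target end time in UTC: 6:22 AM + 7:00 = 1:22 PM on Apr 27.
Subtract 5 hours → start 8:22 AM UTC on Apr 27.
Yangon is UTC+6:30: 8:22 AM + 6:30 = 2:52 PM on Apr 27.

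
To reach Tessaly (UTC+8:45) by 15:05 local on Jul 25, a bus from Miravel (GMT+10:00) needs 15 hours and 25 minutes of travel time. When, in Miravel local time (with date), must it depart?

Target arrival in UTC: 15:05 − 8:45 = 06:20 on Jul 25.
Subtract 15 hours 25 minutes → departure 14:55 UTC on Jul 24.
Miravel is UTC+10:00: 14:55 + 10:00 = 00:55 on Jul 25.

00:55 on July 25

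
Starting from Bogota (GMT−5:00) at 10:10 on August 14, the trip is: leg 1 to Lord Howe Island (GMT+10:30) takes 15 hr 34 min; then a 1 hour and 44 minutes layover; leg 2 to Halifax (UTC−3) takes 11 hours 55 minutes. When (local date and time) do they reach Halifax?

17:23 on Aug 15

Convert departure to UTC: 10:10 + 5:00 = 15:10 UTC on Aug 14.
Add 15 hours 34 minutes leg 1 → 06:44 UTC (Aug 15).
Add 1 hour 44 minutes layover in Lord Howe Island → 08:28 UTC.
Add 11 hours 55 minutes leg 2 → 20:23 UTC.
Halifax is UTC−3:00, so local arrival = 20:23 − 3:00 = 17:23 on Aug 15.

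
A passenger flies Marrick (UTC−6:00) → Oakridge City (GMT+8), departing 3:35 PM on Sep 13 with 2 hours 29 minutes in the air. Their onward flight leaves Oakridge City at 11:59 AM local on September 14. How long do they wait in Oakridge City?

Convert departure to UTC: 3:35 PM + 6:00 = 9:35 PM UTC on Sep 13.
Add 2 hours and 29 minutes flight time → 12:04 AM UTC (Sep 14).
Oakridge City is UTC+8:00, so local arrival = 12:04 AM + 8:00 = 8:04 AM on Sep 14.
Layover = 11:59 AM − 8:04 AM = 3 hours 55 minutes.

3 hours 55 minutes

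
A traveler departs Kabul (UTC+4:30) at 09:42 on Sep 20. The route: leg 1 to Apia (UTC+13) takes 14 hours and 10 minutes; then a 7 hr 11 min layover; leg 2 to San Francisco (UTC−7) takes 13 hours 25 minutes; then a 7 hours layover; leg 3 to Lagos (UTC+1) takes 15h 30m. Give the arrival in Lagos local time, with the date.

15:28 on Sep 22

Convert departure to UTC: 09:42 − 4:30 = 05:12 UTC on Sep 20.
Add 14 hours and 10 minutes leg 1 → 19:22 UTC.
Add 7 hours and 11 minutes layover in Apia → 02:33 UTC (Sep 21).
Add 13 hours and 25 minutes leg 2 → 15:58 UTC.
Add 7 hours layover in San Francisco → 22:58 UTC.
Add 15 hours and 30 minutes leg 3 → 14:28 UTC (Sep 22).
Lagos is UTC+1:00, so local arrival = 14:28 + 1:00 = 15:28 on Sep 22.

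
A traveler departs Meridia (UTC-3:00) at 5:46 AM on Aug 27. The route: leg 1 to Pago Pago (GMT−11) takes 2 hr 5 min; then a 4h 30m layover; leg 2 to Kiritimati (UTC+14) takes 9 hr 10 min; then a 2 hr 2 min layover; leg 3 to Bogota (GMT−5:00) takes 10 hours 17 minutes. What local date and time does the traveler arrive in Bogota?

7:50 AM on Aug 28

Convert departure to UTC: 5:46 AM + 3:00 = 8:46 AM UTC on Aug 27.
Add 2 hours 5 minutes leg 1 → 10:51 AM UTC.
Add 4 hours and 30 minutes layover in Pago Pago → 3:21 PM UTC.
Add 9 hours and 10 minutes leg 2 → 12:31 AM UTC (Aug 28).
Add 2 hours 2 minutes layover in Kiritimati → 2:33 AM UTC.
Add 10 hours 17 minutes leg 3 → 12:50 PM UTC.
Bogota is UTC−5:00, so local arrival = 12:50 PM − 5:00 = 7:50 AM on Aug 28.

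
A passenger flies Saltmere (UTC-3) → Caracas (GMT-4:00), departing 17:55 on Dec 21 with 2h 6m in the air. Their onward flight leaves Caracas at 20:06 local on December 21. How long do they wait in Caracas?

1 hour 5 minutes

Convert departure to UTC: 17:55 + 3:00 = 20:55 UTC on Dec 21.
Add 2 hours and 6 minutes flight time → 23:01 UTC.
Caracas is UTC−4:00, so local arrival = 23:01 − 4:00 = 19:01 on Dec 21.
Layover = 20:06 − 19:01 = 1 hour 5 minutes.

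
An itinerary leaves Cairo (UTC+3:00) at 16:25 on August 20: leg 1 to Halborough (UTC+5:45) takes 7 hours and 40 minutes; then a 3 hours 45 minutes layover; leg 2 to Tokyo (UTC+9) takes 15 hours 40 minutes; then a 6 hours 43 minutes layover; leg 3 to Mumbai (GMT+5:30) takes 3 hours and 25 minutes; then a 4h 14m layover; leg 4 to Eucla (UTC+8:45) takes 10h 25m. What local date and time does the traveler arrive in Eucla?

02:02 on August 23

Convert departure to UTC: 16:25 − 3:00 = 13:25 UTC on Aug 20.
Add 7 hours and 40 minutes leg 1 → 21:05 UTC.
Add 3 hours 45 minutes layover in Halborough → 00:50 UTC (Aug 21).
Add 15 hours 40 minutes leg 2 → 16:30 UTC.
Add 6 hours and 43 minutes layover in Tokyo → 23:13 UTC.
Add 3 hours and 25 minutes leg 3 → 02:38 UTC (Aug 22).
Add 4 hours 14 minutes layover in Mumbai → 06:52 UTC.
Add 10 hours 25 minutes leg 4 → 17:17 UTC.
Eucla is UTC+8:45, so local arrival = 17:17 + 8:45 = 02:02 on Aug 23.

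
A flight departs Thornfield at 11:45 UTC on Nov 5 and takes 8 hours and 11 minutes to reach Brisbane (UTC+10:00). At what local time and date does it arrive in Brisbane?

05:56 on November 6

Departure is given in UTC: 11:45 on Nov 5.
Add 8 hours and 11 minutes → 19:56 UTC.
Brisbane is UTC+10:00: 19:56 + 10:00 = 05:56 on Nov 6.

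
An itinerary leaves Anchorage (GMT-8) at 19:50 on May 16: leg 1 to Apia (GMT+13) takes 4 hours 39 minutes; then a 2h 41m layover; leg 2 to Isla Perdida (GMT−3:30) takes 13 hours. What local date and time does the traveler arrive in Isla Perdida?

Convert departure to UTC: 19:50 + 8:00 = 03:50 UTC on May 17.
Add 4 hours and 39 minutes leg 1 → 08:29 UTC.
Add 2 hours 41 minutes layover in Apia → 11:10 UTC.
Add 13 hours leg 2 → 00:10 UTC (May 18).
Isla Perdida is UTC−3:30, so local arrival = 00:10 − 3:30 = 20:40 on May 17.

20:40 on May 17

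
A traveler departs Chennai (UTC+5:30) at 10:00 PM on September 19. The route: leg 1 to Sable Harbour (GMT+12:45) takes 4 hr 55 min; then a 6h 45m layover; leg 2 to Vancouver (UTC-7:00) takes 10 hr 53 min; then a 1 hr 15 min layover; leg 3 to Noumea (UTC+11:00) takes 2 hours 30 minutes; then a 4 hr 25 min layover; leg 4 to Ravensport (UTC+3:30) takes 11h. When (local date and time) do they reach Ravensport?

Convert departure to UTC: 10:00 PM − 5:30 = 4:30 PM UTC on Sep 19.
Add 4 hours 55 minutes leg 1 → 9:25 PM UTC.
Add 6 hours 45 minutes layover in Sable Harbour → 4:10 AM UTC (Sep 20).
Add 10 hours 53 minutes leg 2 → 3:03 PM UTC.
Add 1 hour and 15 minutes layover in Vancouver → 4:18 PM UTC.
Add 2 hours 30 minutes leg 3 → 6:48 PM UTC.
Add 4 hours and 25 minutes layover in Noumea → 11:13 PM UTC.
Add 11 hours leg 4 → 10:13 AM UTC (Sep 21).
Ravensport is UTC+3:30, so local arrival = 10:13 AM + 3:30 = 1:43 PM on Sep 21.

1:43 PM on September 21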